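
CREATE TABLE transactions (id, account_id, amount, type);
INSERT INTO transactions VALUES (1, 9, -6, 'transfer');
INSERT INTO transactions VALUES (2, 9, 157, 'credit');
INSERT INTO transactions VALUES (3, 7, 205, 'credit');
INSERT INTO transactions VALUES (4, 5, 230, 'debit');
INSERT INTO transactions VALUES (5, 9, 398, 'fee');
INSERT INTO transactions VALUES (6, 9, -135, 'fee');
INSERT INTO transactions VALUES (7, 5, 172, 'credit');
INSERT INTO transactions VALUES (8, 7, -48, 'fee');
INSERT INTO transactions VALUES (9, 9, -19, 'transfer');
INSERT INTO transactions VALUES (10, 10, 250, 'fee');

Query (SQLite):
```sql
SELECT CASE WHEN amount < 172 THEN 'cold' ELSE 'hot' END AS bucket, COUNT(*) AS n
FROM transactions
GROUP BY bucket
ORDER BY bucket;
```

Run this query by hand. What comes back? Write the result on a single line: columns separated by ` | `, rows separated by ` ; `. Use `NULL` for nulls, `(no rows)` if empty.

Bucket rows by amount < 172 → 'cold' else 'hot'; count each bucket.

cold | 5 ; hot | 5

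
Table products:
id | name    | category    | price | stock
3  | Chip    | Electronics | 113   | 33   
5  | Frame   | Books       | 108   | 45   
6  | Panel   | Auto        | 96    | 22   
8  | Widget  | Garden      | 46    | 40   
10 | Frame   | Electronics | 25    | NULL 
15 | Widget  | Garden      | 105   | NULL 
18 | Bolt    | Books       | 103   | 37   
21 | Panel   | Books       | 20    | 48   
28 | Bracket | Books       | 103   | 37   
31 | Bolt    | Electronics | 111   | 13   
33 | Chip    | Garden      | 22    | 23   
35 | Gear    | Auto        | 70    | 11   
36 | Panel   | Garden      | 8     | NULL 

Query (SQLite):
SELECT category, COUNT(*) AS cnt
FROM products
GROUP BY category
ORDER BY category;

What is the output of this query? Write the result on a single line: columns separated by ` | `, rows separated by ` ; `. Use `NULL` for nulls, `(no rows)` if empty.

Auto | 2 ; Books | 4 ; Electronics | 3 ; Garden | 4

Partition products by category; compute COUNT(*) within each group.
  Auto: ids {6, 35} → COUNT(*)=2
  Books: ids {5, 18, 21, 28} → COUNT(*)=4
  Electronics: ids {3, 10, 31} → COUNT(*)=3
  Garden: ids {8, 15, 33, 36} → COUNT(*)=4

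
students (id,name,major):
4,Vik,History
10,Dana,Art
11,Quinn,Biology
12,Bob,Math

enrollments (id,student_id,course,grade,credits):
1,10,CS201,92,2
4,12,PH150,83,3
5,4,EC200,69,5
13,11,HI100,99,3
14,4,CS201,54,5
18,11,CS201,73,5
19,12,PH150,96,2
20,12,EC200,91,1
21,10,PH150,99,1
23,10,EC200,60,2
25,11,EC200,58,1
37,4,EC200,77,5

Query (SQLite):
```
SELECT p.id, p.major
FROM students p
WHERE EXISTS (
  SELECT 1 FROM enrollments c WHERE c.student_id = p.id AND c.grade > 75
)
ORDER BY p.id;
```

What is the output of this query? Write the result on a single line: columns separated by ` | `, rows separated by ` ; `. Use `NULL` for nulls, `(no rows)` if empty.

For each students row, check whether any enrollments with matching student_id has grade > 75.
Keep rows where that is true.

4 | History ; 10 | Art ; 11 | Biology ; 12 | Math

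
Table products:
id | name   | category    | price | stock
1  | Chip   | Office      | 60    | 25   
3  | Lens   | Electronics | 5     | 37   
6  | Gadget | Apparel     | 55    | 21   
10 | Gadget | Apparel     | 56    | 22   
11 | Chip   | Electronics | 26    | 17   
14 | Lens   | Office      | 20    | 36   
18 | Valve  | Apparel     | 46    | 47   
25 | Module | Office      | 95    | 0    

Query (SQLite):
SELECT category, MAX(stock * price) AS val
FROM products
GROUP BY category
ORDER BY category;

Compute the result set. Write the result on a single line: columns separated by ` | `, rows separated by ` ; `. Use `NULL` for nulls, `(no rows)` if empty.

For each row compute stock * price.
Group by category; take MAX of the expression per group.
  Apparel: ids {6, 10, 18} → MAX(stock * price)=2162
  Electronics: ids {3, 11} → MAX(stock * price)=442
  Office: ids {1, 14, 25} → MAX(stock * price)=1500

Apparel | 2162 ; Electronics | 442 ; Office | 1500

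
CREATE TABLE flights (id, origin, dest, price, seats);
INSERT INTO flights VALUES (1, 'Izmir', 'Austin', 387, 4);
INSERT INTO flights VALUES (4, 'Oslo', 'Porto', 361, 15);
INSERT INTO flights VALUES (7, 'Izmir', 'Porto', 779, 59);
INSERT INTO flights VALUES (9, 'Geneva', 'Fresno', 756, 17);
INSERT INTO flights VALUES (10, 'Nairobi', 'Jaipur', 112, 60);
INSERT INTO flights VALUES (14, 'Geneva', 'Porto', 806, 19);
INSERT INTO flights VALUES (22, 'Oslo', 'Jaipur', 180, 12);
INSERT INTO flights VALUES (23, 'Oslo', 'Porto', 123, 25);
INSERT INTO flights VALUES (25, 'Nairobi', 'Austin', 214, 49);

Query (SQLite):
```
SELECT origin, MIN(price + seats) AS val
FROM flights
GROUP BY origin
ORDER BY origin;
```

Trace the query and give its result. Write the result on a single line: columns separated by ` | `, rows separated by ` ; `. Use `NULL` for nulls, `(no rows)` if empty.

Geneva | 773 ; Izmir | 391 ; Nairobi | 172 ; Oslo | 148

For each row compute price + seats.
Group by origin; take MIN of the expression per group.
  Geneva: ids {9, 14} → MIN(price + seats)=773
  Izmir: ids {1, 7} → MIN(price + seats)=391
  Nairobi: ids {10, 25} → MIN(price + seats)=172
  Oslo: ids {4, 22, 23} → MIN(price + seats)=148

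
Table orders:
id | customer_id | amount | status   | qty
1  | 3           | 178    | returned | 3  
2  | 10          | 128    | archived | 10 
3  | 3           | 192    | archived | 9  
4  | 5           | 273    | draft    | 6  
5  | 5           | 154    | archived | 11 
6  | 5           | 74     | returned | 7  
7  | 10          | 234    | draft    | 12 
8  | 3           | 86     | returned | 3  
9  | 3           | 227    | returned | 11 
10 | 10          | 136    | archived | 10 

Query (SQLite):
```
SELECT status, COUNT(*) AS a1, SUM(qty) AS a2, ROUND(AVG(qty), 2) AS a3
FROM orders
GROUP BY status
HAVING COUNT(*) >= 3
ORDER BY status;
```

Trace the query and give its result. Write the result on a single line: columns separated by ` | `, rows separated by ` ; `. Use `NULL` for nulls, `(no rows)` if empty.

archived | 4 | 40 | 10 ; returned | 4 | 24 | 6

Group orders by status.
Per group compute: COUNT(*), SUM(qty), ROUND(AVG(qty), 2).
HAVING: drop groups with fewer than 3 rows.
  archived: ids {2, 3, 5, 10} → COUNT(*)=4, SUM(qty)=40, ROUND(AVG(qty), 2)=10
  draft: ids {4, 7} → COUNT(*)=2, SUM(qty)=18, ROUND(AVG(qty), 2)=9
  returned: ids {1, 6, 8, 9} → COUNT(*)=4, SUM(qty)=24, ROUND(AVG(qty), 2)=6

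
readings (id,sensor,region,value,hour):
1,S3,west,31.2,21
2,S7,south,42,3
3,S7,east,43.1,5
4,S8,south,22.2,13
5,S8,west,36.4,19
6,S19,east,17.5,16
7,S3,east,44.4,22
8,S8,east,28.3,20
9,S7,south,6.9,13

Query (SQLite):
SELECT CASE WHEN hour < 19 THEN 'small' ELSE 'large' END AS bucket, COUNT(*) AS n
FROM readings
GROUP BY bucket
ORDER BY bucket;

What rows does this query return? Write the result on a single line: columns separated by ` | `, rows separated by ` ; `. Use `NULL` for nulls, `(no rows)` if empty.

Bucket rows by hour < 19 → 'small' else 'large'; count each bucket.

large | 4 ; small | 5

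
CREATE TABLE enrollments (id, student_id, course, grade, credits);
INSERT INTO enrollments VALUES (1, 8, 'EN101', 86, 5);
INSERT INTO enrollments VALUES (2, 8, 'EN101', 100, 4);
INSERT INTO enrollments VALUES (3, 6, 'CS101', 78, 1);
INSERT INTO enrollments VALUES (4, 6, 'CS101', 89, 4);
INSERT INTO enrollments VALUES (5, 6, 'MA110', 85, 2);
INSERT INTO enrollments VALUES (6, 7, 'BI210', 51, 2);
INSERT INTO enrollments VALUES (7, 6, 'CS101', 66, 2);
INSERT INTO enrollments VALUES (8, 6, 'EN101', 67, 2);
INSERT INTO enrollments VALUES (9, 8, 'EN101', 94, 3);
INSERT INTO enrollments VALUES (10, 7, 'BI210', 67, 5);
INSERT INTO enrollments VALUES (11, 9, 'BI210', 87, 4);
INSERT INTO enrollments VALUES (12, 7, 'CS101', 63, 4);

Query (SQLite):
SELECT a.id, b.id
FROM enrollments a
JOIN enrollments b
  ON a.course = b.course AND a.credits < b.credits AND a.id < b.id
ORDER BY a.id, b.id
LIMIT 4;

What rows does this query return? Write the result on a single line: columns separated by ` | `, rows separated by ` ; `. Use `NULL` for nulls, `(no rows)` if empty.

3 | 4 ; 3 | 7 ; 3 | 12 ; 6 | 10

Pairs (a,b) with same course, a.credits < b.credits, a.id < b.id.
course groups: BI210:{6,10,11} CS101:{3,4,7,12} EN101:{1,2,8,9} MA110:{5}
Ordered by (a.id, b.id); first 4.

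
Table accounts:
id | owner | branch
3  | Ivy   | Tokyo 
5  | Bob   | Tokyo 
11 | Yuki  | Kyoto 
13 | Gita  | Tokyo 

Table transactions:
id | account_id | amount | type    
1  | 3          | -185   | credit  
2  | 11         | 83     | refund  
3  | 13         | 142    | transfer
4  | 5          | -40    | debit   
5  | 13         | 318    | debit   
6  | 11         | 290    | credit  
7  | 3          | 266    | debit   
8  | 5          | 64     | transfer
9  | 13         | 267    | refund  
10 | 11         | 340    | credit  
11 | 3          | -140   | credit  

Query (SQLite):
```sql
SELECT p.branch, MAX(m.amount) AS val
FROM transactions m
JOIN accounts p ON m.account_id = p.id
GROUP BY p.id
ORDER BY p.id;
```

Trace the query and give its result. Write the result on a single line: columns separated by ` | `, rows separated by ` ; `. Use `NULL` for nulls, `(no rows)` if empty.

Join each transactions row to its accounts via account_id.
Group joined rows by accounts.id; compute MAX(m.amount) per group.
  3: ids {1, 7, 11} → MAX(m.amount)=266
  5: ids {4, 8} → MAX(m.amount)=64
  11: ids {2, 6, 10} → MAX(m.amount)=340
  13: ids {3, 5, 9} → MAX(m.amount)=318

Tokyo | 266 ; Tokyo | 64 ; Kyoto | 340 ; Tokyo | 318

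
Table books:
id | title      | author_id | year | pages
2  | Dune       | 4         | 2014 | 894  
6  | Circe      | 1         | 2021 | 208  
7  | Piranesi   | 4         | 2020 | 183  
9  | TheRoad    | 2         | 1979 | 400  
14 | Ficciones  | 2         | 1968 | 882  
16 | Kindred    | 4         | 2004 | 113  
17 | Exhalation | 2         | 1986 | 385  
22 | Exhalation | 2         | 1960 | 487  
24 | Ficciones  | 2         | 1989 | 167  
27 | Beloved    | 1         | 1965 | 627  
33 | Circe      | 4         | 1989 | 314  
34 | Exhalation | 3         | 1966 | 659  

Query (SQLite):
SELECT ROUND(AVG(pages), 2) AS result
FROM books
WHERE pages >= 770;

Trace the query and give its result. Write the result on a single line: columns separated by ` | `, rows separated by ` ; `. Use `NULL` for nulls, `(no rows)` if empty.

888

Rows where pages >= 770 → pages values: [894, 882].
AVG = 1776 / 2 (rounded to 2 dp).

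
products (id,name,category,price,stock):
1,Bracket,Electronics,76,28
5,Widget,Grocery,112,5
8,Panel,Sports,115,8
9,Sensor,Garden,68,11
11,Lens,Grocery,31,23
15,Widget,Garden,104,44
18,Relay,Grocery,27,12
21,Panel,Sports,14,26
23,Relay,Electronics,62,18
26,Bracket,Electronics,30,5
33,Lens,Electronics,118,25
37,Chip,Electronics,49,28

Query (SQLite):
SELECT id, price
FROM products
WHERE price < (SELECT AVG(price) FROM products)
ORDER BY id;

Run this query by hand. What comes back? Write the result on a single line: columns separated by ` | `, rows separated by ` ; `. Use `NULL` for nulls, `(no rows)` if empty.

11 | 31 ; 18 | 27 ; 21 | 14 ; 23 | 62 ; 26 | 30 ; 37 | 49

Scalar subquery: AVG(price) over all products rows = 67.166667 (≈; comparison uses full precision).
Keep rows where price < that value.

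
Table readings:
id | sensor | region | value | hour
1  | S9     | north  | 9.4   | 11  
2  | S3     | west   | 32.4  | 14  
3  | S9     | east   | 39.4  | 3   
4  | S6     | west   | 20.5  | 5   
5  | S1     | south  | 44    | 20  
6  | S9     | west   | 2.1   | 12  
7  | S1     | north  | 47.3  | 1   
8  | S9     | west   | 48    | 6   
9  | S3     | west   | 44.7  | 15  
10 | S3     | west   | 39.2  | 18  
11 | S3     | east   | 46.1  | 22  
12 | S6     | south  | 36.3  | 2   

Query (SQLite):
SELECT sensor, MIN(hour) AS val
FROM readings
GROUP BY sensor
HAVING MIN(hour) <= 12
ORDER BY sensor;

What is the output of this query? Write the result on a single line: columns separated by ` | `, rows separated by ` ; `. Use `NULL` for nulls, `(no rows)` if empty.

Partition readings by sensor; compute MIN(hour) within each group.
HAVING: keep groups where MIN(hour) <= 12.
  S1: ids {5, 7} → MIN(hour)=1
  S3: ids {2, 9, 10, 11} → MIN(hour)=14
  S6: ids {4, 12} → MIN(hour)=2
  S9: ids {1, 3, 6, 8} → MIN(hour)=3

S1 | 1 ; S6 | 2 ; S9 | 3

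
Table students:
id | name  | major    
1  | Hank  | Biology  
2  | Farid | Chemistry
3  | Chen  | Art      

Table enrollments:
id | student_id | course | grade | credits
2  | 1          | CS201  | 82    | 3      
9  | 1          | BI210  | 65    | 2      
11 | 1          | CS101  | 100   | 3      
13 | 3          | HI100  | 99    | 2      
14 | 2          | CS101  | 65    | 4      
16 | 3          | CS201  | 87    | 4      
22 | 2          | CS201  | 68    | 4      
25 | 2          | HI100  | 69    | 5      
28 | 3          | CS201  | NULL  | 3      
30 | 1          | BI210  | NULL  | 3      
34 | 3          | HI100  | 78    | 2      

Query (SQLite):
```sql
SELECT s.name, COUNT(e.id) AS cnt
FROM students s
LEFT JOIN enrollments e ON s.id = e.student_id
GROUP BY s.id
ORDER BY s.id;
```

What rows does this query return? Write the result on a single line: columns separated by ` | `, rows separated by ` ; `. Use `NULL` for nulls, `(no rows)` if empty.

Hank | 4 ; Farid | 3 ; Chen | 4

LEFT JOIN keeps every students row; unmatched ones get NULL for enrollments columns.
Group by students.id and compute COUNT(e.id). COUNT(col) of an all-NULL group is 0.
  1: ids {2, 9, 11, 30} → COUNT(e.id)=4
  2: ids {14, 22, 25} → COUNT(e.id)=3
  3: ids {13, 16, 28, 34} → COUNT(e.id)=4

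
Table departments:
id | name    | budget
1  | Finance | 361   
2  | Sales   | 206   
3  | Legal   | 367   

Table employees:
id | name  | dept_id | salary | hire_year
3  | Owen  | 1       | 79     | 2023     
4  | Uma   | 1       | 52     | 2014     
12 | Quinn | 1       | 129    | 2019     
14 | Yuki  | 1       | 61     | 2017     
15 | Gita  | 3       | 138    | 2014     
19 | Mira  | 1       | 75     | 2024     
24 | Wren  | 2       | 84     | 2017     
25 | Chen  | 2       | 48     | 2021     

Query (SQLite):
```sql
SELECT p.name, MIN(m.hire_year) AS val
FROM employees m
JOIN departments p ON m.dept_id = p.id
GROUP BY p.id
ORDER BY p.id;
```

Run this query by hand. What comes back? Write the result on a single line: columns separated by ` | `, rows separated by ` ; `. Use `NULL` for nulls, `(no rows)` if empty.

Finance | 2014 ; Sales | 2017 ; Legal | 2014

Join each employees row to its departments via dept_id.
Group joined rows by departments.id; compute MIN(m.hire_year) per group.
  1: ids {3, 4, 12, 14, 19} → MIN(m.hire_year)=2014
  2: ids {24, 25} → MIN(m.hire_year)=2017
  3: ids {15} → MIN(m.hire_year)=2014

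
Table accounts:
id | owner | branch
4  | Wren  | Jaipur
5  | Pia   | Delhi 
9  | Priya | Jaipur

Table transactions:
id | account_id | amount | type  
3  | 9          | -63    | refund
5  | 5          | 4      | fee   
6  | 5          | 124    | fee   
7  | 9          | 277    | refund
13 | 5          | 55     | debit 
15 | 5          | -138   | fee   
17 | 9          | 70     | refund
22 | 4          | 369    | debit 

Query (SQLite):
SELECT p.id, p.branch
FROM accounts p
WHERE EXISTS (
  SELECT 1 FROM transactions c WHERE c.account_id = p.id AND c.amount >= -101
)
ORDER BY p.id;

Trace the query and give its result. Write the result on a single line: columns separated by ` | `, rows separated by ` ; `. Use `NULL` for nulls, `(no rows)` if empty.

4 | Jaipur ; 5 | Delhi ; 9 | Jaipur

For each accounts row, check whether any transactions with matching account_id has amount >= -101.
Keep rows where that is true.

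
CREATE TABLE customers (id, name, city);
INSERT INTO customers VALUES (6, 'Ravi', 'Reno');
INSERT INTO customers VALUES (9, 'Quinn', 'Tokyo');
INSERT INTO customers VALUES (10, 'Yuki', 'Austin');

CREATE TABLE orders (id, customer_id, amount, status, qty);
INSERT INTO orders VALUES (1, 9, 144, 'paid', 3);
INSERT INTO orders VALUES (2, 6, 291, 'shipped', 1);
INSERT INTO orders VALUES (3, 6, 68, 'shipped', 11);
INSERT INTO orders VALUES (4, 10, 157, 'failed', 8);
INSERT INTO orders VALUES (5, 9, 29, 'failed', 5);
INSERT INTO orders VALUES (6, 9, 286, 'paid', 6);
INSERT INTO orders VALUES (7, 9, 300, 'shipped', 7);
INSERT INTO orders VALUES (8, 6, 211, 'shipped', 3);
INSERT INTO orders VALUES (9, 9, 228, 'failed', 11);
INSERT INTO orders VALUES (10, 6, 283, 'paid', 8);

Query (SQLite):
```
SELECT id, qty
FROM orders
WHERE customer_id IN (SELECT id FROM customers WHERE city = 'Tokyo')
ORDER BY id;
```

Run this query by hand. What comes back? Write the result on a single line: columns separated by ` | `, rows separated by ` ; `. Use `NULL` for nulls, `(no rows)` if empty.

Inner query: customers.id where city = 'Tokyo'.
Outer: keep orders rows whose customer_id is in that set.
Inner query → {9}

1 | 3 ; 5 | 5 ; 6 | 6 ; 7 | 7 ; 9 | 11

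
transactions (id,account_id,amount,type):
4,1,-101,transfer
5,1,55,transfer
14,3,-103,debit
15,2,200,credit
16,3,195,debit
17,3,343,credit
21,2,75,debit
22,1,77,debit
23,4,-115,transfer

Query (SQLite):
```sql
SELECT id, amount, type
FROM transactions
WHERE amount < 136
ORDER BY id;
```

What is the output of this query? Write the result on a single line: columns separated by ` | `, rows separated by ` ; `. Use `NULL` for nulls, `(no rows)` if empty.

amount < 136: ids {4, 5, 14, 21, 22, 23}

4 | -101 | transfer ; 5 | 55 | transfer ; 14 | -103 | debit ; 21 | 75 | debit ; 22 | 77 | debit ; 23 | -115 | transfer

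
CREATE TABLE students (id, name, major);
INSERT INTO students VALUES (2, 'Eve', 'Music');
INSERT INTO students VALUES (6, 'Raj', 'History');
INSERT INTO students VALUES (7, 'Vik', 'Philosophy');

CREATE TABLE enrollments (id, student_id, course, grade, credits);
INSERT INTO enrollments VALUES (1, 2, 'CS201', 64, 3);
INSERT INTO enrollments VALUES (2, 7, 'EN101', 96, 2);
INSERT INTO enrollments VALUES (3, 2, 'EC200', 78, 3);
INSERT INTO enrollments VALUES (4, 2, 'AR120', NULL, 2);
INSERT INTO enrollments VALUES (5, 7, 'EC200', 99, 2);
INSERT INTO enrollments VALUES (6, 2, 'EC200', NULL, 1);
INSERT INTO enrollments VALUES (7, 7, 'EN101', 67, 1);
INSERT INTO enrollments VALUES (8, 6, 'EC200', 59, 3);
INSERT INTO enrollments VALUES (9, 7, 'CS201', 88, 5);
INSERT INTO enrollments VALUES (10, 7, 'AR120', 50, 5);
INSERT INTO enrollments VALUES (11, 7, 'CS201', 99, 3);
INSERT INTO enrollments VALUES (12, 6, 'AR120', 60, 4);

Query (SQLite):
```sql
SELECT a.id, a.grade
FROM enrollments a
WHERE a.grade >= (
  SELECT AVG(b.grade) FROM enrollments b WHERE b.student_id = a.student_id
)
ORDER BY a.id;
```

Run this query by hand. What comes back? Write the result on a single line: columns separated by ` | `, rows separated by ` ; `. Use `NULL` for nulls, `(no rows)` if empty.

For each enrollments row a, compute AVG(grade) over rows sharing a.student_id.
Keep row a if a.grade >= that per-group AVG.
  student_id=2: AVG(grade) = 71.0
  student_id=6: AVG(grade) = 59.5
  student_id=7: AVG(grade) = 83.166667

2 | 96 ; 3 | 78 ; 5 | 99 ; 9 | 88 ; 11 | 99 ; 12 | 60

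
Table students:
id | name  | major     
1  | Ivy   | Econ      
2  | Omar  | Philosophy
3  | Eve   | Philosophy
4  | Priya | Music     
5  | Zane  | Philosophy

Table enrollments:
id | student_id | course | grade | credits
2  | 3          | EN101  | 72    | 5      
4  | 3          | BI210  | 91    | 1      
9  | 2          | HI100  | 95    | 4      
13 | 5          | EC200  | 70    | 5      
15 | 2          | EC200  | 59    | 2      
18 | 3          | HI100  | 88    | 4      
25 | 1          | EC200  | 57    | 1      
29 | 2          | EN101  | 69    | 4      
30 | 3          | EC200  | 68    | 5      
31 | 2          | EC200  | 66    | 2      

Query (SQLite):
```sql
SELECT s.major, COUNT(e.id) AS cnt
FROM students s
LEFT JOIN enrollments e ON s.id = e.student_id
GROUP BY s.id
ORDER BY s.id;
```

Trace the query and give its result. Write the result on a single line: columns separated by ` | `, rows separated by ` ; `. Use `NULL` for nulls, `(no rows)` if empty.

Econ | 1 ; Philosophy | 4 ; Philosophy | 4 ; Music | 0 ; Philosophy | 1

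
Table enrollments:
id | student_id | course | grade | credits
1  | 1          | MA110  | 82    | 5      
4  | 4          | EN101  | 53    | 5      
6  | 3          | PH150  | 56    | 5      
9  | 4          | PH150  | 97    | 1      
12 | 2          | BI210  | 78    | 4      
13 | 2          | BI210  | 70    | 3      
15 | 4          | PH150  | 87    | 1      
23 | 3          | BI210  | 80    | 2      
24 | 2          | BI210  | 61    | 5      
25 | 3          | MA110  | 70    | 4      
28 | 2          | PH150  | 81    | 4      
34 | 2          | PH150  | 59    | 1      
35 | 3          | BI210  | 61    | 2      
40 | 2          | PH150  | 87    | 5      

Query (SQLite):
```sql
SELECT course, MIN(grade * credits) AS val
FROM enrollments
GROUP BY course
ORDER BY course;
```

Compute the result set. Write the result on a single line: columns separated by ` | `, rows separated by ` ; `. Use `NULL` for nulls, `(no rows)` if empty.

BI210 | 122 ; EN101 | 265 ; MA110 | 280 ; PH150 | 59

For each row compute grade * credits.
Group by course; take MIN of the expression per group.
  BI210: ids {12, 13, 23, 24, 35} → MIN(grade * credits)=122
  EN101: ids {4} → MIN(grade * credits)=265
  MA110: ids {1, 25} → MIN(grade * credits)=280
  PH150: ids {6, 9, 15, 28, 34, 40} → MIN(grade * credits)=59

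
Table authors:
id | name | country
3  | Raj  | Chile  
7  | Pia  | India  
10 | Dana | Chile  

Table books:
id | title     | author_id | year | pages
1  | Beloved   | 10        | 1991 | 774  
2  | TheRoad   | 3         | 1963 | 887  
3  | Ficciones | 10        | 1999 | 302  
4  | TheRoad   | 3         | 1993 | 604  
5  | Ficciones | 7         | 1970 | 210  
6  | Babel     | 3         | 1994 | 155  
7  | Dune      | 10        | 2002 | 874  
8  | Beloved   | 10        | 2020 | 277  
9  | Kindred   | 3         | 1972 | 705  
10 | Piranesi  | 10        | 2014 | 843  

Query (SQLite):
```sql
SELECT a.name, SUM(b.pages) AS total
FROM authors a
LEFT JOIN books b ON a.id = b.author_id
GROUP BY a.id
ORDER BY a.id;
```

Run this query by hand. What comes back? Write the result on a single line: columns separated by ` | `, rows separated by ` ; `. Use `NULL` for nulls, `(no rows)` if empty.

LEFT JOIN keeps every authors row; unmatched ones get NULL for books columns.
Group by authors.id and compute SUM(b.pages). SUM over an all-NULL group is NULL.
  3: ids {2, 4, 6, 9} → SUM(b.pages)=2351
  7: ids {5} → SUM(b.pages)=210
  10: ids {1, 3, 7, 8, 10} → SUM(b.pages)=3070

Raj | 2351 ; Pia | 210 ; Dana | 3070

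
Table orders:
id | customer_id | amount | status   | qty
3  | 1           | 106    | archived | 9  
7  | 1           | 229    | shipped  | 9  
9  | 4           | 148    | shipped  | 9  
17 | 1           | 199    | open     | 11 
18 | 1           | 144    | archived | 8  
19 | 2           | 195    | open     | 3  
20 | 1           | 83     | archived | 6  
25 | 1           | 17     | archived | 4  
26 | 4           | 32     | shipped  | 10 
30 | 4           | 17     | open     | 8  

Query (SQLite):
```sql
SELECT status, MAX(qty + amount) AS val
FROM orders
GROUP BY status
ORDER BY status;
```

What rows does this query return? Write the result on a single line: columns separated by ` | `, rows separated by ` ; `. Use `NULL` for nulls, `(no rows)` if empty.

archived | 152 ; open | 210 ; shipped | 238

For each row compute qty + amount.
Group by status; take MAX of the expression per group.
  archived: ids {3, 18, 20, 25} → MAX(qty + amount)=152
  open: ids {17, 19, 30} → MAX(qty + amount)=210
  shipped: ids {7, 9, 26} → MAX(qty + amount)=238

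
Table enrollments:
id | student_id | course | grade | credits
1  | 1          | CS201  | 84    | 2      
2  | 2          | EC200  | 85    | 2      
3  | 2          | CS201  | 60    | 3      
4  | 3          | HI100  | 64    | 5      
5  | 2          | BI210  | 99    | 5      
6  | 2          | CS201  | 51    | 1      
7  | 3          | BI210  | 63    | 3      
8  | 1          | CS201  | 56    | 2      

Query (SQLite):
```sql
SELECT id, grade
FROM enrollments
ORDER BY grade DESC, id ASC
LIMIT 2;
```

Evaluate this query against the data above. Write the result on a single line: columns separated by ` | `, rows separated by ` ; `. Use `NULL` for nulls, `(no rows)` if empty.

5 | 99 ; 2 | 85

Sort by grade desc, tiebreak id asc: (99, id=5), (85, id=2), (84, id=1), (64, id=4), (63, id=7) …. Take first 2.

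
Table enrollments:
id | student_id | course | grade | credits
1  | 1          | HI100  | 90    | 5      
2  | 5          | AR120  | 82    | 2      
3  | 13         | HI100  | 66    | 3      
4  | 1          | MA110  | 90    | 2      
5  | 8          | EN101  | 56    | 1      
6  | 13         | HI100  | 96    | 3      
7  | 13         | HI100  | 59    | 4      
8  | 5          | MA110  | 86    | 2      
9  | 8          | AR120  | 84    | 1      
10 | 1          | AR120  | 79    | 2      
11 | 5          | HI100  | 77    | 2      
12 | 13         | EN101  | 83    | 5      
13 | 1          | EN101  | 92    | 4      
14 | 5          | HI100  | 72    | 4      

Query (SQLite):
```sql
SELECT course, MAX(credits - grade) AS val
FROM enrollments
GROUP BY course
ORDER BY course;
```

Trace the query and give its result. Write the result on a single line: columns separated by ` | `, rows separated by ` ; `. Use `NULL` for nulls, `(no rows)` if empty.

For each row compute credits - grade.
Group by course; take MAX of the expression per group.
  AR120: ids {2, 9, 10} → MAX(credits - grade)=-77
  EN101: ids {5, 12, 13} → MAX(credits - grade)=-55
  HI100: ids {1, 3, 6, 7, 11, 14} → MAX(credits - grade)=-55
  MA110: ids {4, 8} → MAX(credits - grade)=-84

AR120 | -77 ; EN101 | -55 ; HI100 | -55 ; MA110 | -84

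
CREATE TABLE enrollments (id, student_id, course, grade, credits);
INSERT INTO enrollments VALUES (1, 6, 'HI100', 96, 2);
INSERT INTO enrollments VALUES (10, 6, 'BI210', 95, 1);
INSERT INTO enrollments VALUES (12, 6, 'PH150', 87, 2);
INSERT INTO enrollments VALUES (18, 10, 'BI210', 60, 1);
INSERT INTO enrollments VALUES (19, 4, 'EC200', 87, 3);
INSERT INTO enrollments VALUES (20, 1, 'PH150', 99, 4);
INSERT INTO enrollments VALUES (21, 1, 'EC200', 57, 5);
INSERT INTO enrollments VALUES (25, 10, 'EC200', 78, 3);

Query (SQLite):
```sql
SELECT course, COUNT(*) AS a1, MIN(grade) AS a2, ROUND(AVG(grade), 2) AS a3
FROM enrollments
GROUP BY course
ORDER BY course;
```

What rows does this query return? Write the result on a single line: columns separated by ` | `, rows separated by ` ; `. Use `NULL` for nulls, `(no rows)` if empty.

BI210 | 2 | 60 | 77.5 ; EC200 | 3 | 57 | 74 ; HI100 | 1 | 96 | 96 ; PH150 | 2 | 87 | 93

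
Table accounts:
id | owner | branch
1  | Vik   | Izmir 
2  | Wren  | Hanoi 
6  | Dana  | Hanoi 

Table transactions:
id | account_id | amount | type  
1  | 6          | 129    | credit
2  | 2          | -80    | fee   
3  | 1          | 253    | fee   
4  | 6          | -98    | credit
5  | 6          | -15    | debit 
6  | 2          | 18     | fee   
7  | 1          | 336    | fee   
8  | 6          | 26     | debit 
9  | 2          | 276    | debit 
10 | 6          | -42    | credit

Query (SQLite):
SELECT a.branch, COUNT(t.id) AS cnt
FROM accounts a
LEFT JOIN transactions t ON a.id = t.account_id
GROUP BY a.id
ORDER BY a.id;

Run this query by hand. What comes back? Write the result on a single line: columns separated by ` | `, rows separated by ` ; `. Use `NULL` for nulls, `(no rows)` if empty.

Izmir | 2 ; Hanoi | 3 ; Hanoi | 5

LEFT JOIN keeps every accounts row; unmatched ones get NULL for transactions columns.
Group by accounts.id and compute COUNT(t.id). COUNT(col) of an all-NULL group is 0.
  1: ids {3, 7} → COUNT(t.id)=2
  2: ids {2, 6, 9} → COUNT(t.id)=3
  6: ids {1, 4, 5, 8, 10} → COUNT(t.id)=5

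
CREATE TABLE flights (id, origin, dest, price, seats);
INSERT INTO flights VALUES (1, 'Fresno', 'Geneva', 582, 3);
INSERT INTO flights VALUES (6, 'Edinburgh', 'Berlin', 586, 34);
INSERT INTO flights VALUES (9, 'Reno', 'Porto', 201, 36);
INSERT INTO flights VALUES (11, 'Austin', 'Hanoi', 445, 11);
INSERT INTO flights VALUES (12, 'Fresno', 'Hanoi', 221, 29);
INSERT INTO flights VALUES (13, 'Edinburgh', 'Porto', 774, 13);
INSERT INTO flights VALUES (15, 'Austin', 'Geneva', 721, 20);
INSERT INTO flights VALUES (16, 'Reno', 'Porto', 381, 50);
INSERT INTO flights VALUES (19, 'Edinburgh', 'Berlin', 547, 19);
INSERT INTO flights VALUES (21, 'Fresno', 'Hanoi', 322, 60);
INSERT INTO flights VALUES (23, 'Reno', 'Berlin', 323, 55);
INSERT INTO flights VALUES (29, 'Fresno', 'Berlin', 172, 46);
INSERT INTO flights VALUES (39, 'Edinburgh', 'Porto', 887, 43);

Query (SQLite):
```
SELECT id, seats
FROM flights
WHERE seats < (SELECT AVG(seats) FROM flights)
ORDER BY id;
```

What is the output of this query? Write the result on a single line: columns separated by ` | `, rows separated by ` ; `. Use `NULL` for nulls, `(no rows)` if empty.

Scalar subquery: AVG(seats) over all flights rows = 32.230769 (≈; comparison uses full precision).
Keep rows where seats < that value.

1 | 3 ; 11 | 11 ; 12 | 29 ; 13 | 13 ; 15 | 20 ; 19 | 19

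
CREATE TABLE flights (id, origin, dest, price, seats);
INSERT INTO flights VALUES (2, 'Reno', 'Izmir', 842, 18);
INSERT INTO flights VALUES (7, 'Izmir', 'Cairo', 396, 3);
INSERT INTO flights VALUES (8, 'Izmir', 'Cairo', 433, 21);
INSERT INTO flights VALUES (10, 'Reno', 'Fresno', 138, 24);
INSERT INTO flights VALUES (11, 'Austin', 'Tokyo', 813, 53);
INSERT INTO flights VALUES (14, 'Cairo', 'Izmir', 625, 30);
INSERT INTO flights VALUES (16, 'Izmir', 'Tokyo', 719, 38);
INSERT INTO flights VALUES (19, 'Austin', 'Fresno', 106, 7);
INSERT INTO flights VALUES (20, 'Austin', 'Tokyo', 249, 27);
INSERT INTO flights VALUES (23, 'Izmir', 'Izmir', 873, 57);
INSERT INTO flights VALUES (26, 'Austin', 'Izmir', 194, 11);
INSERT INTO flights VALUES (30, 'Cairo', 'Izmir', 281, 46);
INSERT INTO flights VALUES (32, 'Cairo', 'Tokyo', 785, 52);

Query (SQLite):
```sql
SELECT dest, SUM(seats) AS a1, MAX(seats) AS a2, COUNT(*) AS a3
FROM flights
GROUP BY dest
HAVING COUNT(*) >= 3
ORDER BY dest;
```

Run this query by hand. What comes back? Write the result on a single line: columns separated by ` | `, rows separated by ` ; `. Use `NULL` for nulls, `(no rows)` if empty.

Izmir | 162 | 57 | 5 ; Tokyo | 170 | 53 | 4

Group flights by dest.
Per group compute: SUM(seats), MAX(seats), COUNT(*).
HAVING: drop groups with fewer than 3 rows.
  Cairo: ids {7, 8} → SUM(seats)=24, MAX(seats)=21, COUNT(*)=2
  Fresno: ids {10, 19} → SUM(seats)=31, MAX(seats)=24, COUNT(*)=2
  Izmir: ids {2, 14, 23, 26, 30} → SUM(seats)=162, MAX(seats)=57, COUNT(*)=5
  Tokyo: ids {11, 16, 20, 32} → SUM(seats)=170, MAX(seats)=53, COUNT(*)=4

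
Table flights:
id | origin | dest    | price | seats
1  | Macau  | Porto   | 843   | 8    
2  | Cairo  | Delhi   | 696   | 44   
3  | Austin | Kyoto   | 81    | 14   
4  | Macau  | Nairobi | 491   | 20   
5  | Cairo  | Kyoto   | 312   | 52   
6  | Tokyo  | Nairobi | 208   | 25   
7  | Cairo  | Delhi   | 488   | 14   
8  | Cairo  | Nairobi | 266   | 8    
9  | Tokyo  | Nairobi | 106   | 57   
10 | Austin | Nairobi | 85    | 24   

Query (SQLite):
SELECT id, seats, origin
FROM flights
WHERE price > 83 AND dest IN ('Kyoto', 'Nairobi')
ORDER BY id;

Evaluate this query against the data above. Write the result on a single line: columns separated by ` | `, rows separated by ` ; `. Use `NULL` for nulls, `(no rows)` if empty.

4 | 20 | Macau ; 5 | 52 | Cairo ; 6 | 25 | Tokyo ; 8 | 8 | Cairo ; 9 | 57 | Tokyo ; 10 | 24 | Austin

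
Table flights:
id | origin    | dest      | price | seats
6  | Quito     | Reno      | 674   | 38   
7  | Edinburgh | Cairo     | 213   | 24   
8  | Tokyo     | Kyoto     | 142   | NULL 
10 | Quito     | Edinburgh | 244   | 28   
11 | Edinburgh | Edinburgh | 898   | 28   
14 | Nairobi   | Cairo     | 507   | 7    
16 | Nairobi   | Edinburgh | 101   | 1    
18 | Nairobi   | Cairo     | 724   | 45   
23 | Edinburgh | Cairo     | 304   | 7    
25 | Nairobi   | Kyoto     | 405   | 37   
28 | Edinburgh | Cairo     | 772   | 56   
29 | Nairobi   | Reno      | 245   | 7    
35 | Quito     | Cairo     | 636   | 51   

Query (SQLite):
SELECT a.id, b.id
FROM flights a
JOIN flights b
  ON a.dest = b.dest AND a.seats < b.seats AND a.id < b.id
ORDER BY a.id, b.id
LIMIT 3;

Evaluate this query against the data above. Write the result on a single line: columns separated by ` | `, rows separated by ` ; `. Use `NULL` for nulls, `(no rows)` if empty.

Pairs (a,b) with same dest, a.seats < b.seats, a.id < b.id.
dest groups: Cairo:{7,14,18,23,28,35} Edinburgh:{10,11,16} Kyoto:{8,25} Reno:{6,29}
Ordered by (a.id, b.id); first 3.

7 | 18 ; 7 | 28 ; 7 | 35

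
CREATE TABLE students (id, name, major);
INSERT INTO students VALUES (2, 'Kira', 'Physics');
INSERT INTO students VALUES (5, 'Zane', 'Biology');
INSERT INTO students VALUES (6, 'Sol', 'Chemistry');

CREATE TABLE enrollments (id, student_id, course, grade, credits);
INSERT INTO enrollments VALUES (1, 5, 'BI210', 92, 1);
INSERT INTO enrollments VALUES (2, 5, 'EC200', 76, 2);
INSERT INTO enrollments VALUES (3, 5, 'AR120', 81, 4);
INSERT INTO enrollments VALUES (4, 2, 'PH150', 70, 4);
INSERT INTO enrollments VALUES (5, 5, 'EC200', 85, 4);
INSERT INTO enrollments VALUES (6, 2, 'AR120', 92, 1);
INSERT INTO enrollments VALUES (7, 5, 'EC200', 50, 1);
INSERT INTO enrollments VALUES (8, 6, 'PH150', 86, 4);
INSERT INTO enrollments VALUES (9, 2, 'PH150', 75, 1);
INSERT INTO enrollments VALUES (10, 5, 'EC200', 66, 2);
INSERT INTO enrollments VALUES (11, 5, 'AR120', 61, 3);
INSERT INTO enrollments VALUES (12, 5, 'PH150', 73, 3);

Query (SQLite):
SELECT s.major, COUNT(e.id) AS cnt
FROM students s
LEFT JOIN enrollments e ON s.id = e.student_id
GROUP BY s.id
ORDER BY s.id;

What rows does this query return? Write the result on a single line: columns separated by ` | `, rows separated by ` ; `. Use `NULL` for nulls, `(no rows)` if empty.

Physics | 3 ; Biology | 8 ; Chemistry | 1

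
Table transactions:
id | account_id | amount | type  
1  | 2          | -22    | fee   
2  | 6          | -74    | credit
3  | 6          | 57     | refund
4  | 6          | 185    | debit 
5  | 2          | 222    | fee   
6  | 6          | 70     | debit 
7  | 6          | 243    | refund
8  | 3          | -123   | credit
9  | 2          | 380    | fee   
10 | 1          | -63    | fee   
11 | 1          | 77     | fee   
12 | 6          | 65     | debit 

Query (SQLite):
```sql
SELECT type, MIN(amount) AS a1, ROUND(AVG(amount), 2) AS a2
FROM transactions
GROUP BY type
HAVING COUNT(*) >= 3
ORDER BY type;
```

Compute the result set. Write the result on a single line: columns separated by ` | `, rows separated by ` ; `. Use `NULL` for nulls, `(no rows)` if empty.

debit | 65 | 106.67 ; fee | -63 | 118.8

Group transactions by type.
Per group compute: MIN(amount), ROUND(AVG(amount), 2).
HAVING: drop groups with fewer than 3 rows.
  credit: ids {2, 8} → MIN(amount)=-123, ROUND(AVG(amount), 2)=-98.5
  debit: ids {4, 6, 12} → MIN(amount)=65, ROUND(AVG(amount), 2)=106.67
  fee: ids {1, 5, 9, 10, 11} → MIN(amount)=-63, ROUND(AVG(amount), 2)=118.8
  refund: ids {3, 7} → MIN(amount)=57, ROUND(AVG(amount), 2)=150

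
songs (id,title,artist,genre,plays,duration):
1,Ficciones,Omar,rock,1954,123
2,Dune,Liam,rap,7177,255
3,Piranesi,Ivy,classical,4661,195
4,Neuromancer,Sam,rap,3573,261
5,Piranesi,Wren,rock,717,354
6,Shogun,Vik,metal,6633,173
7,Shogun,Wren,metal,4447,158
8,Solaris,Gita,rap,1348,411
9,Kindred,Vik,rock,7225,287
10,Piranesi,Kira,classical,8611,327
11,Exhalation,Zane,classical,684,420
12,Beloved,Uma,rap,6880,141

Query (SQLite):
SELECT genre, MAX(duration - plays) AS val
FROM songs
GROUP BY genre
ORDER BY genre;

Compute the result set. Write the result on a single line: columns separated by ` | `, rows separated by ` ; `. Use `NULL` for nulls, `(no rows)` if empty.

For each row compute duration - plays.
Group by genre; take MAX of the expression per group.
  classical: ids {3, 10, 11} → MAX(duration - plays)=-264
  metal: ids {6, 7} → MAX(duration - plays)=-4289
  rap: ids {2, 4, 8, 12} → MAX(duration - plays)=-937
  rock: ids {1, 5, 9} → MAX(duration - plays)=-363

classical | -264 ; metal | -4289 ; rap | -937 ; rock | -363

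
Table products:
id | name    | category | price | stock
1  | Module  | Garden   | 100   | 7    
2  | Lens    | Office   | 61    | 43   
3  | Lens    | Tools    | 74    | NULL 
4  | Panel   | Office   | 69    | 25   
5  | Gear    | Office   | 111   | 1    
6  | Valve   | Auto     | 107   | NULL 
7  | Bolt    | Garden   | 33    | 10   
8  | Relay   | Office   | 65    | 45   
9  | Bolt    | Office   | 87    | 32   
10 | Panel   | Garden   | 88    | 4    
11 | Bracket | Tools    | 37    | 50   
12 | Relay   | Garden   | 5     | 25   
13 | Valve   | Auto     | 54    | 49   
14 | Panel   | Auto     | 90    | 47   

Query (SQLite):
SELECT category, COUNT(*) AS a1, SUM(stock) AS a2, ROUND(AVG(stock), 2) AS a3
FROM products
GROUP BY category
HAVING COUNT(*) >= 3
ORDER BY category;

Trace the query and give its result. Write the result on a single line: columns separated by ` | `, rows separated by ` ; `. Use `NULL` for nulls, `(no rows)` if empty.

Auto | 3 | 96 | 48 ; Garden | 4 | 46 | 11.5 ; Office | 5 | 146 | 29.2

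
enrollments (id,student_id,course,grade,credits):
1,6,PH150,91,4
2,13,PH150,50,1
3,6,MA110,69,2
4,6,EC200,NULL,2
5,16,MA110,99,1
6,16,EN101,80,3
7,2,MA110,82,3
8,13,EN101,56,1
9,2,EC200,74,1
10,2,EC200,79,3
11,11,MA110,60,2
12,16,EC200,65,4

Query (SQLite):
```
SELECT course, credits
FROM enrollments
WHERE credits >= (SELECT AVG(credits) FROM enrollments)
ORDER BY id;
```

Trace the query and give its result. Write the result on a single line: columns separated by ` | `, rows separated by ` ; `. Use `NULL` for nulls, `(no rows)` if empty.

Scalar subquery: AVG(credits) over all enrollments rows = 2.25.
Keep rows where credits >= that value.

PH150 | 4 ; EN101 | 3 ; MA110 | 3 ; EC200 | 3 ; EC200 | 4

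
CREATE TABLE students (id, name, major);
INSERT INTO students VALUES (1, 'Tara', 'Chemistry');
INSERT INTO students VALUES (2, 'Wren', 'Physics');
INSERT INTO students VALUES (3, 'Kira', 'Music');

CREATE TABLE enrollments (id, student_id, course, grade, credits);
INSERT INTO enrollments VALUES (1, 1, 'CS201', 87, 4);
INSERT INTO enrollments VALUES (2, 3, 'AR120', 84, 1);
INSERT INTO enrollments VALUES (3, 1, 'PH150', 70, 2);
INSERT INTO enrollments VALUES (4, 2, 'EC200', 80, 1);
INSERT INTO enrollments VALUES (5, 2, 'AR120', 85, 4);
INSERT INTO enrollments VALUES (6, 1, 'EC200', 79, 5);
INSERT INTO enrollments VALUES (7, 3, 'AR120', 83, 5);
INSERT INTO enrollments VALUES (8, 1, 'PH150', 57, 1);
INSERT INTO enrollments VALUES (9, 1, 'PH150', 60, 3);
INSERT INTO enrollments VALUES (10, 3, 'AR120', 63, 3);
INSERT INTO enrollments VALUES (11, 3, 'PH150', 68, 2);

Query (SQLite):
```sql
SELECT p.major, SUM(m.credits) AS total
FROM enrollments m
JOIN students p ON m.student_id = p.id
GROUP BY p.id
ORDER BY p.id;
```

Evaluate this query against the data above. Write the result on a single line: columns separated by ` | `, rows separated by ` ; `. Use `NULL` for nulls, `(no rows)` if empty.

Chemistry | 15 ; Physics | 5 ; Music | 11

Join each enrollments row to its students via student_id.
Group joined rows by students.id; compute SUM(m.credits) per group.
  1: ids {1, 3, 6, 8, 9} → SUM(m.credits)=15
  2: ids {4, 5} → SUM(m.credits)=5
  3: ids {2, 7, 10, 11} → SUM(m.credits)=11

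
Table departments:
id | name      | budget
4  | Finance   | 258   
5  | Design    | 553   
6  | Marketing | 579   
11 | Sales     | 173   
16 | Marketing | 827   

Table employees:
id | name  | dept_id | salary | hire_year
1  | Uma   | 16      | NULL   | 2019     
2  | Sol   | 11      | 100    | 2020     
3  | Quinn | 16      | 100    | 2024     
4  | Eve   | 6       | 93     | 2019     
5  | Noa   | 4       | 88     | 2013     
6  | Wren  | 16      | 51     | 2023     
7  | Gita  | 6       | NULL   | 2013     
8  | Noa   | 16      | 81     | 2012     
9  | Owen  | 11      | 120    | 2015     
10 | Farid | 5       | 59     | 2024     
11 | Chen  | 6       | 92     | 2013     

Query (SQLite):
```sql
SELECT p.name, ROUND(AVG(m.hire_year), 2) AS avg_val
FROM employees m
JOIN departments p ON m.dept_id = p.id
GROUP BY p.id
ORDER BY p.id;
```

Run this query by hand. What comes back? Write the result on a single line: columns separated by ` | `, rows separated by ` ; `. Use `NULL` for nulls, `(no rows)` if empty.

Join each employees row to its departments via dept_id.
Group joined rows by departments.id; compute ROUND(AVG(m.hire_year), 2) per group.
  4: ids {5} → ROUND(AVG(m.hire_year), 2)=2013
  5: ids {10} → ROUND(AVG(m.hire_year), 2)=2024
  6: ids {4, 7, 11} → ROUND(AVG(m.hire_year), 2)=2015
  11: ids {2, 9} → ROUND(AVG(m.hire_year), 2)=2017.5
  16: ids {1, 3, 6, 8} → ROUND(AVG(m.hire_year), 2)=2019.5

Finance | 2013 ; Design | 2024 ; Marketing | 2015 ; Sales | 2017.5 ; Marketing | 2019.5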